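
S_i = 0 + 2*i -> [0, 2, 4, 6, 8]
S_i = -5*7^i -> [-5, -35, -245, -1715, -12005]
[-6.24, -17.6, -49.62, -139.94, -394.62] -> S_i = -6.24*2.82^i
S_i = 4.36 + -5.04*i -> [4.36, -0.68, -5.72, -10.76, -15.8]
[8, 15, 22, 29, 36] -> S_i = 8 + 7*i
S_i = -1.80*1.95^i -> [-1.8, -3.51, -6.84, -13.35, -26.03]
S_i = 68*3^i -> [68, 204, 612, 1836, 5508]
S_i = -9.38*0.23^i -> [-9.38, -2.16, -0.5, -0.11, -0.03]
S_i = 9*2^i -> [9, 18, 36, 72, 144]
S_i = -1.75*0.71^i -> [-1.75, -1.24, -0.88, -0.63, -0.44]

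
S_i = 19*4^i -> [19, 76, 304, 1216, 4864]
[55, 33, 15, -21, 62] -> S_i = Random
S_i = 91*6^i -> [91, 546, 3276, 19656, 117936]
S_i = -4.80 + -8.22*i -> [-4.8, -13.02, -21.24, -29.46, -37.68]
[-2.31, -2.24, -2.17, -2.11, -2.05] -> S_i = -2.31*0.97^i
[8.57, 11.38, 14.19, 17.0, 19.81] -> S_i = 8.57 + 2.81*i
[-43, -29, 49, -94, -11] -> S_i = Random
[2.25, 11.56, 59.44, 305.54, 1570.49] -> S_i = 2.25*5.14^i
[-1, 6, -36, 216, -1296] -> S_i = -1*-6^i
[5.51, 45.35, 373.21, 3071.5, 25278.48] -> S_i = 5.51*8.23^i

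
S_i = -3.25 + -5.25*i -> [-3.25, -8.5, -13.75, -19.0, -24.25]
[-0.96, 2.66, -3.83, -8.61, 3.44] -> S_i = Random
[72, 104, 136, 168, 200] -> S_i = 72 + 32*i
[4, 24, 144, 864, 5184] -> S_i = 4*6^i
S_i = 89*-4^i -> [89, -356, 1424, -5696, 22784]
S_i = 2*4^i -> [2, 8, 32, 128, 512]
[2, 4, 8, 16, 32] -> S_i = 2*2^i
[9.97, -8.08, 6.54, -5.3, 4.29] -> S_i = 9.97*(-0.81)^i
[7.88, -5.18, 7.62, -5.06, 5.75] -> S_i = Random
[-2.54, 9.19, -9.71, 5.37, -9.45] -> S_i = Random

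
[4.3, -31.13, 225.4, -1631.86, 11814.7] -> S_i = 4.30*(-7.24)^i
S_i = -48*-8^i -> [-48, 384, -3072, 24576, -196608]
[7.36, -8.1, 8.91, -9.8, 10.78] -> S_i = 7.36*(-1.10)^i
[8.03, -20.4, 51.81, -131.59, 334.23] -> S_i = 8.03*(-2.54)^i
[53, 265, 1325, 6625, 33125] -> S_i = 53*5^i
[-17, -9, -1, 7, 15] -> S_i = -17 + 8*i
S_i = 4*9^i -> [4, 36, 324, 2916, 26244]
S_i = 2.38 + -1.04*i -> [2.38, 1.34, 0.3, -0.74, -1.78]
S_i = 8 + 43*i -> [8, 51, 94, 137, 180]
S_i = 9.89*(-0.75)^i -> [9.89, -7.42, 5.56, -4.17, 3.13]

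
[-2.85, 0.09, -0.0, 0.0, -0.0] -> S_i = -2.85*(-0.03)^i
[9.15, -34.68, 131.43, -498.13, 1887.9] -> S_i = 9.15*(-3.79)^i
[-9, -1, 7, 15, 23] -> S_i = -9 + 8*i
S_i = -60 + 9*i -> [-60, -51, -42, -33, -24]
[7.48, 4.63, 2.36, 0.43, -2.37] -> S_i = Random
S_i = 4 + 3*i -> [4, 7, 10, 13, 16]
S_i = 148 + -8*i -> [148, 140, 132, 124, 116]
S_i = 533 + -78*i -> [533, 455, 377, 299, 221]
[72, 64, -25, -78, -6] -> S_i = Random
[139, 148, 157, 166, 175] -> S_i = 139 + 9*i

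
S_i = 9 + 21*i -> [9, 30, 51, 72, 93]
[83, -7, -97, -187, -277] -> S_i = 83 + -90*i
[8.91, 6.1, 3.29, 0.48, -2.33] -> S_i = 8.91 + -2.81*i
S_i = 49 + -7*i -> [49, 42, 35, 28, 21]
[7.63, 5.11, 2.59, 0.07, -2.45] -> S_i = 7.63 + -2.52*i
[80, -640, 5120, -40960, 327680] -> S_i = 80*-8^i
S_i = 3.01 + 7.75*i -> [3.01, 10.76, 18.51, 26.26, 34.01]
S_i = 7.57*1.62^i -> [7.57, 12.26, 19.87, 32.18, 52.14]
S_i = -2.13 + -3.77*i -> [-2.13, -5.9, -9.67, -13.44, -17.21]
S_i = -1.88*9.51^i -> [-1.88, -17.88, -170.03, -1616.96, -15377.29]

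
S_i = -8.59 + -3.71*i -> [-8.59, -12.3, -16.01, -19.72, -23.43]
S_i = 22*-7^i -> [22, -154, 1078, -7546, 52822]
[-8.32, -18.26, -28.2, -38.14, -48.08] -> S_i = -8.32 + -9.94*i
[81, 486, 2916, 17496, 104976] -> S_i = 81*6^i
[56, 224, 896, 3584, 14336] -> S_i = 56*4^i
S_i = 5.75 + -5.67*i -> [5.75, 0.08, -5.59, -11.26, -16.93]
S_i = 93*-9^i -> [93, -837, 7533, -67797, 610173]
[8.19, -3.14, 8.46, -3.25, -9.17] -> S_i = Random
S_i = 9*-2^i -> [9, -18, 36, -72, 144]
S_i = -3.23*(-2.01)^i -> [-3.23, 6.49, -13.05, 26.23, -52.72]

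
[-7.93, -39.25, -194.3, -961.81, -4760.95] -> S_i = -7.93*4.95^i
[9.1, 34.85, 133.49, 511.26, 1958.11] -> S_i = 9.10*3.83^i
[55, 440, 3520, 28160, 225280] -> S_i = 55*8^i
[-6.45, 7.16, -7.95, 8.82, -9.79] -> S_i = -6.45*(-1.11)^i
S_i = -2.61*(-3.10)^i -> [-2.61, 8.09, -25.08, 77.75, -241.04]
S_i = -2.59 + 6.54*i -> [-2.59, 3.95, 10.49, 17.03, 23.57]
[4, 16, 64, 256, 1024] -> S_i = 4*4^i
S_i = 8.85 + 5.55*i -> [8.85, 14.4, 19.95, 25.5, 31.05]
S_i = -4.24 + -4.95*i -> [-4.24, -9.19, -14.14, -19.09, -24.04]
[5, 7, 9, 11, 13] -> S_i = 5 + 2*i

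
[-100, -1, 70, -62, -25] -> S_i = Random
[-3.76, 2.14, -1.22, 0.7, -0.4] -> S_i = -3.76*(-0.57)^i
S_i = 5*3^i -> [5, 15, 45, 135, 405]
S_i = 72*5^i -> [72, 360, 1800, 9000, 45000]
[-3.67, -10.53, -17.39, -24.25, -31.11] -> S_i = -3.67 + -6.86*i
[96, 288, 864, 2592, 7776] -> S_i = 96*3^i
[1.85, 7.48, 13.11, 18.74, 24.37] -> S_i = 1.85 + 5.63*i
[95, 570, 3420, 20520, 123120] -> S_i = 95*6^i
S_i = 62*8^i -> [62, 496, 3968, 31744, 253952]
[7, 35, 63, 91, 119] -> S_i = 7 + 28*i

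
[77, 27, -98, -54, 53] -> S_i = Random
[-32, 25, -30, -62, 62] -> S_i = Random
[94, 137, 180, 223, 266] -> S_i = 94 + 43*i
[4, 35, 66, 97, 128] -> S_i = 4 + 31*i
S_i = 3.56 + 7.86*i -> [3.56, 11.42, 19.28, 27.14, 35.0]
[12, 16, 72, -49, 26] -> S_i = Random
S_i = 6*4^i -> [6, 24, 96, 384, 1536]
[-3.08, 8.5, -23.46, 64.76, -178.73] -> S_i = -3.08*(-2.76)^i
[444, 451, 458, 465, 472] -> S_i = 444 + 7*i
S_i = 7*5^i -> [7, 35, 175, 875, 4375]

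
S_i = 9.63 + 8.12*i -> [9.63, 17.75, 25.87, 33.99, 42.11]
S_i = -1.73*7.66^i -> [-1.73, -13.25, -101.51, -777.56, -5956.09]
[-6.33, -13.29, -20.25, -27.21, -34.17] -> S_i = -6.33 + -6.96*i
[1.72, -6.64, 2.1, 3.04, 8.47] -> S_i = Random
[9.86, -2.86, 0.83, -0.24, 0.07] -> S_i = 9.86*(-0.29)^i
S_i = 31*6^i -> [31, 186, 1116, 6696, 40176]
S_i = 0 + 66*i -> [0, 66, 132, 198, 264]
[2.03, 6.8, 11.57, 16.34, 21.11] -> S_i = 2.03 + 4.77*i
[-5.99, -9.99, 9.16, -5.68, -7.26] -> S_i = Random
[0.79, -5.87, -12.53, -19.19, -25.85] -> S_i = 0.79 + -6.66*i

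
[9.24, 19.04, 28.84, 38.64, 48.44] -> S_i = 9.24 + 9.80*i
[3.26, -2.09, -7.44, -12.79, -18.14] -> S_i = 3.26 + -5.35*i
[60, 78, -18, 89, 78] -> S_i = Random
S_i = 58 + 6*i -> [58, 64, 70, 76, 82]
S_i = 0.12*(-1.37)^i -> [0.12, -0.16, 0.23, -0.31, 0.42]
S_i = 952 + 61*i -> [952, 1013, 1074, 1135, 1196]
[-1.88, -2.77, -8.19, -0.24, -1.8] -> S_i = Random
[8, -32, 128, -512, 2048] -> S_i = 8*-4^i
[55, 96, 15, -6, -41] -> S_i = Random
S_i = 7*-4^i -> [7, -28, 112, -448, 1792]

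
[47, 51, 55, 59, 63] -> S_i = 47 + 4*i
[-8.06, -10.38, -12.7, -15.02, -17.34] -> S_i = -8.06 + -2.32*i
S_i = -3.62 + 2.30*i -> [-3.62, -1.32, 0.98, 3.28, 5.58]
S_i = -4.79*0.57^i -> [-4.79, -2.73, -1.56, -0.89, -0.51]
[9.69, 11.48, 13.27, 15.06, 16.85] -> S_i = 9.69 + 1.79*i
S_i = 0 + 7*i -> [0, 7, 14, 21, 28]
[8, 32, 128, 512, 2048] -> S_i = 8*4^i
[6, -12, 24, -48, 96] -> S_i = 6*-2^i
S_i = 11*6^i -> [11, 66, 396, 2376, 14256]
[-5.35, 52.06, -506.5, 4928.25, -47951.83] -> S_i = -5.35*(-9.73)^i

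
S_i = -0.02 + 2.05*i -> [-0.02, 2.03, 4.08, 6.13, 8.18]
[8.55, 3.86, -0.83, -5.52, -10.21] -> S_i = 8.55 + -4.69*i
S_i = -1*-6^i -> [-1, 6, -36, 216, -1296]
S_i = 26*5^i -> [26, 130, 650, 3250, 16250]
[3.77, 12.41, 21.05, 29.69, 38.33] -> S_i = 3.77 + 8.64*i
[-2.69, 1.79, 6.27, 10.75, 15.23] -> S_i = -2.69 + 4.48*i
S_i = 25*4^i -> [25, 100, 400, 1600, 6400]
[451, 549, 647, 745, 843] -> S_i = 451 + 98*i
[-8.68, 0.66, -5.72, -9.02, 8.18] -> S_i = Random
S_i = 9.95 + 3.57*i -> [9.95, 13.52, 17.09, 20.66, 24.23]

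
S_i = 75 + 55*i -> [75, 130, 185, 240, 295]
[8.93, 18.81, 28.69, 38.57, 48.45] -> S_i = 8.93 + 9.88*i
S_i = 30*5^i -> [30, 150, 750, 3750, 18750]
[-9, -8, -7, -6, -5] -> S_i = -9 + 1*i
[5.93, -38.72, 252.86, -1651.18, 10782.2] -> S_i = 5.93*(-6.53)^i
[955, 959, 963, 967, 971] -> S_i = 955 + 4*i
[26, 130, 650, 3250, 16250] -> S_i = 26*5^i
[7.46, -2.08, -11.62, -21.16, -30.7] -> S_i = 7.46 + -9.54*i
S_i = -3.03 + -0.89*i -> [-3.03, -3.92, -4.81, -5.7, -6.59]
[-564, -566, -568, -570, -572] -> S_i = -564 + -2*i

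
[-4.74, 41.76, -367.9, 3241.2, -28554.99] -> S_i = -4.74*(-8.81)^i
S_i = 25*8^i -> [25, 200, 1600, 12800, 102400]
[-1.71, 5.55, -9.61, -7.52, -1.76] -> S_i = Random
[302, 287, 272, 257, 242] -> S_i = 302 + -15*i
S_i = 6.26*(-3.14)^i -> [6.26, -19.66, 61.72, -193.8, 608.55]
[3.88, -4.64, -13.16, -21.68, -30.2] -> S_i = 3.88 + -8.52*i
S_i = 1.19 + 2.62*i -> [1.19, 3.81, 6.43, 9.05, 11.67]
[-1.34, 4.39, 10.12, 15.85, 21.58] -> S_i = -1.34 + 5.73*i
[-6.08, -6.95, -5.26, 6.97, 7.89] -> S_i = Random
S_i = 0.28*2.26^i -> [0.28, 0.63, 1.43, 3.23, 7.3]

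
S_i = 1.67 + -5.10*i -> [1.67, -3.43, -8.53, -13.63, -18.73]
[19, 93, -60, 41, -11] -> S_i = Random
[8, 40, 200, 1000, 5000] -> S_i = 8*5^i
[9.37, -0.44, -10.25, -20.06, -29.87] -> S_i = 9.37 + -9.81*i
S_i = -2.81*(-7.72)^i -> [-2.81, 21.69, -167.47, 1292.88, -9981.03]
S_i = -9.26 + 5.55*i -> [-9.26, -3.71, 1.84, 7.39, 12.94]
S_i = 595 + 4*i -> [595, 599, 603, 607, 611]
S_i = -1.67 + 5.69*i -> [-1.67, 4.02, 9.71, 15.4, 21.09]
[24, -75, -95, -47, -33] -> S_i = Random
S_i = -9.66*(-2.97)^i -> [-9.66, 28.69, -85.21, 253.07, -751.63]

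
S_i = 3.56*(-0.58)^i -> [3.56, -2.06, 1.2, -0.69, 0.4]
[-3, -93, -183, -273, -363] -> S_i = -3 + -90*i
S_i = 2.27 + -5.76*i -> [2.27, -3.49, -9.25, -15.01, -20.77]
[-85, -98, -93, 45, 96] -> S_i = Random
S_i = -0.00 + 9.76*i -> [0.0, 9.76, 19.52, 29.28, 39.04]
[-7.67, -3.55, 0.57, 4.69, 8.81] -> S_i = -7.67 + 4.12*i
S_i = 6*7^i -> [6, 42, 294, 2058, 14406]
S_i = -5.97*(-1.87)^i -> [-5.97, 11.16, -20.88, 39.04, -73.0]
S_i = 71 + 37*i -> [71, 108, 145, 182, 219]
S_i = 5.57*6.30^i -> [5.57, 35.09, 221.07, 1392.76, 8774.4]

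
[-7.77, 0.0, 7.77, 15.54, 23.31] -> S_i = -7.77 + 7.77*i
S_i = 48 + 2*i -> [48, 50, 52, 54, 56]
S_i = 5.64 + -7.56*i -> [5.64, -1.92, -9.48, -17.04, -24.6]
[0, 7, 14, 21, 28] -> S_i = 0 + 7*i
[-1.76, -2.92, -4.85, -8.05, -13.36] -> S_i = -1.76*1.66^i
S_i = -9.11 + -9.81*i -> [-9.11, -18.92, -28.73, -38.54, -48.35]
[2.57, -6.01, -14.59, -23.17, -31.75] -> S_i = 2.57 + -8.58*i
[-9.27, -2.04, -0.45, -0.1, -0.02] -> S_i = -9.27*0.22^i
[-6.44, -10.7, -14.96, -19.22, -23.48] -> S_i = -6.44 + -4.26*i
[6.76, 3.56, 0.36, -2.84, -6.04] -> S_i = 6.76 + -3.20*i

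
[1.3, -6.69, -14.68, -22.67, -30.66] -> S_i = 1.30 + -7.99*i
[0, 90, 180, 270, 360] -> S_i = 0 + 90*i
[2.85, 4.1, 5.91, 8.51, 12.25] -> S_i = 2.85*1.44^i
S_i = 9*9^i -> [9, 81, 729, 6561, 59049]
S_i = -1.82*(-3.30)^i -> [-1.82, 6.01, -19.82, 65.41, -215.84]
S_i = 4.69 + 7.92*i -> [4.69, 12.61, 20.53, 28.45, 36.37]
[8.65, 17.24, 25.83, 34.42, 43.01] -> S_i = 8.65 + 8.59*i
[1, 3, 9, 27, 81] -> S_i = 1*3^i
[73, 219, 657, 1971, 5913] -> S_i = 73*3^i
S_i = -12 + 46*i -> [-12, 34, 80, 126, 172]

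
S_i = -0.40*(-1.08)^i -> [-0.4, 0.43, -0.47, 0.5, -0.54]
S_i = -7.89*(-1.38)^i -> [-7.89, 10.89, -15.03, 20.74, -28.61]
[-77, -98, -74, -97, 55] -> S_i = Random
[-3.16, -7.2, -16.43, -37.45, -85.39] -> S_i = -3.16*2.28^i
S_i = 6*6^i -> [6, 36, 216, 1296, 7776]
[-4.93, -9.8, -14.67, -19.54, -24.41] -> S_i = -4.93 + -4.87*i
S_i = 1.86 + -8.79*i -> [1.86, -6.93, -15.72, -24.51, -33.3]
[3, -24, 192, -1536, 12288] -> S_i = 3*-8^i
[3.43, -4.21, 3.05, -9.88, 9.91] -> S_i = Random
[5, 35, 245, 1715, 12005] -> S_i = 5*7^i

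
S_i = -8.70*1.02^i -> [-8.7, -8.87, -9.05, -9.23, -9.42]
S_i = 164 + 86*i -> [164, 250, 336, 422, 508]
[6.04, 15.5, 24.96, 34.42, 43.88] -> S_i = 6.04 + 9.46*i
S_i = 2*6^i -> [2, 12, 72, 432, 2592]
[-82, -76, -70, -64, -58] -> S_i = -82 + 6*i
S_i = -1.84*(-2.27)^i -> [-1.84, 4.18, -9.48, 21.52, -48.86]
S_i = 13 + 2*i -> [13, 15, 17, 19, 21]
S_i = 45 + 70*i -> [45, 115, 185, 255, 325]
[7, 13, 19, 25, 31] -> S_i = 7 + 6*i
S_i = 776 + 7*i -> [776, 783, 790, 797, 804]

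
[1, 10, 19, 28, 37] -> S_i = 1 + 9*i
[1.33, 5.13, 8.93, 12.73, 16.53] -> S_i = 1.33 + 3.80*i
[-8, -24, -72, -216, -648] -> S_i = -8*3^i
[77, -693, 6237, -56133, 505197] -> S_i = 77*-9^i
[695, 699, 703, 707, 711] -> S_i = 695 + 4*i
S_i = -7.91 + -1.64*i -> [-7.91, -9.55, -11.19, -12.83, -14.47]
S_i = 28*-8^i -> [28, -224, 1792, -14336, 114688]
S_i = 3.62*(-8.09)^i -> [3.62, -29.29, 236.92, -1916.7, 15506.1]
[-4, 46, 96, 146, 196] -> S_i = -4 + 50*i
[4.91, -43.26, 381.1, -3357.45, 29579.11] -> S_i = 4.91*(-8.81)^i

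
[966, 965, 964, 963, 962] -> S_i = 966 + -1*i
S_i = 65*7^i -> [65, 455, 3185, 22295, 156065]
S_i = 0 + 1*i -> [0, 1, 2, 3, 4]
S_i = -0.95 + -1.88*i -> [-0.95, -2.83, -4.71, -6.59, -8.47]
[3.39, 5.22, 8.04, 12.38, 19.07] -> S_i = 3.39*1.54^i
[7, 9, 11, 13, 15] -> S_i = 7 + 2*i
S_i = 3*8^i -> [3, 24, 192, 1536, 12288]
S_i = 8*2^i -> [8, 16, 32, 64, 128]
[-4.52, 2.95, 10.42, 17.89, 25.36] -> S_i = -4.52 + 7.47*i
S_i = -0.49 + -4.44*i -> [-0.49, -4.93, -9.37, -13.81, -18.25]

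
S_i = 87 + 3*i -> [87, 90, 93, 96, 99]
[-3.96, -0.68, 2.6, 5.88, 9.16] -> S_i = -3.96 + 3.28*i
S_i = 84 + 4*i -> [84, 88, 92, 96, 100]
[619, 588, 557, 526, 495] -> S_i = 619 + -31*i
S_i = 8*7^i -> [8, 56, 392, 2744, 19208]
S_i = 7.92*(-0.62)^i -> [7.92, -4.91, 3.04, -1.89, 1.17]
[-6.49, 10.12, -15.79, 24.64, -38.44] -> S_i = -6.49*(-1.56)^i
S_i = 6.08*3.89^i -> [6.08, 23.65, 92.0, 357.89, 1392.2]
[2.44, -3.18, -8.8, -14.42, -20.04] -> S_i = 2.44 + -5.62*i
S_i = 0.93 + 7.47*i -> [0.93, 8.4, 15.87, 23.34, 30.81]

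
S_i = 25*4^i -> [25, 100, 400, 1600, 6400]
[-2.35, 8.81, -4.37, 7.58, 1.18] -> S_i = Random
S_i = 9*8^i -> [9, 72, 576, 4608, 36864]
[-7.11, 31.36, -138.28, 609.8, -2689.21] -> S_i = -7.11*(-4.41)^i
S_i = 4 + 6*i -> [4, 10, 16, 22, 28]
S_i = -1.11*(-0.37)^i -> [-1.11, 0.41, -0.15, 0.06, -0.02]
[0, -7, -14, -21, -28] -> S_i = 0 + -7*i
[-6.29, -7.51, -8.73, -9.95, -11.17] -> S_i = -6.29 + -1.22*i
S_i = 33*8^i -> [33, 264, 2112, 16896, 135168]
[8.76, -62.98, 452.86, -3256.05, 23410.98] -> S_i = 8.76*(-7.19)^i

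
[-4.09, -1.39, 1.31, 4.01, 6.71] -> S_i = -4.09 + 2.70*i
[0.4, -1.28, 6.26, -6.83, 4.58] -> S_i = Random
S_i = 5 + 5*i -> [5, 10, 15, 20, 25]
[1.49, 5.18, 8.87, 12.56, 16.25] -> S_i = 1.49 + 3.69*i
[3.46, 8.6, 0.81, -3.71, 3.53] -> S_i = Random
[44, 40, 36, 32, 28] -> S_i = 44 + -4*i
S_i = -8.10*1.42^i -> [-8.1, -11.5, -16.33, -23.19, -32.93]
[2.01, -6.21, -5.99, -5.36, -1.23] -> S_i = Random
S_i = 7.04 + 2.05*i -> [7.04, 9.09, 11.14, 13.19, 15.24]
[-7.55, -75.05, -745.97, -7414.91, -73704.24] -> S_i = -7.55*9.94^i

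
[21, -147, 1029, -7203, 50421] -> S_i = 21*-7^i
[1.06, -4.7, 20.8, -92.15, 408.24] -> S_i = 1.06*(-4.43)^i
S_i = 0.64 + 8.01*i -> [0.64, 8.65, 16.66, 24.67, 32.68]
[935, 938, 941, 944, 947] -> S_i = 935 + 3*i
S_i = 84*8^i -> [84, 672, 5376, 43008, 344064]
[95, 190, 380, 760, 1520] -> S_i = 95*2^i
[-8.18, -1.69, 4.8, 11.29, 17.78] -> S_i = -8.18 + 6.49*i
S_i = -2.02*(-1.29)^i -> [-2.02, 2.61, -3.36, 4.34, -5.59]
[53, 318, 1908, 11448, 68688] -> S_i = 53*6^i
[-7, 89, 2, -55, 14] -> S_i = Random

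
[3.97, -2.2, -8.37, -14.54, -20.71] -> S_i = 3.97 + -6.17*i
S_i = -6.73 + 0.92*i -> [-6.73, -5.81, -4.89, -3.97, -3.05]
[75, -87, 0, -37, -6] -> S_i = Random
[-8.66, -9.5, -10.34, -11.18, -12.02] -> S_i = -8.66 + -0.84*i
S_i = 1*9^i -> [1, 9, 81, 729, 6561]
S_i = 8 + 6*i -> [8, 14, 20, 26, 32]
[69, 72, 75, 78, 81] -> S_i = 69 + 3*i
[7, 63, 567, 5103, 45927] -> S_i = 7*9^i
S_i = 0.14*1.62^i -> [0.14, 0.23, 0.37, 0.6, 0.96]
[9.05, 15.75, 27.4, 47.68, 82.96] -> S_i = 9.05*1.74^i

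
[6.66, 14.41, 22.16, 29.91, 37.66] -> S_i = 6.66 + 7.75*i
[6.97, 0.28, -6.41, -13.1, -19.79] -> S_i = 6.97 + -6.69*i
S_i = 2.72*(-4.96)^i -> [2.72, -13.49, 66.92, -331.91, 1646.25]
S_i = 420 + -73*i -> [420, 347, 274, 201, 128]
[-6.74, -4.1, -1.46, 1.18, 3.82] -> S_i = -6.74 + 2.64*i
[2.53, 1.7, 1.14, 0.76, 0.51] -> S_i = 2.53*0.67^i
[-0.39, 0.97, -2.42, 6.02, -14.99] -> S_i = -0.39*(-2.49)^i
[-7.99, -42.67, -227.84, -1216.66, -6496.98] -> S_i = -7.99*5.34^i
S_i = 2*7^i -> [2, 14, 98, 686, 4802]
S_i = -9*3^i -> [-9, -27, -81, -243, -729]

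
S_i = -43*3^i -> [-43, -129, -387, -1161, -3483]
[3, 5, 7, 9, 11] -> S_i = 3 + 2*i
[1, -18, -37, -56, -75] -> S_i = 1 + -19*i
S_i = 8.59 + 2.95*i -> [8.59, 11.54, 14.49, 17.44, 20.39]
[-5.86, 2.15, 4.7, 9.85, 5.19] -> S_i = Random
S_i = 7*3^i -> [7, 21, 63, 189, 567]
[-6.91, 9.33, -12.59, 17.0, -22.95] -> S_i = -6.91*(-1.35)^i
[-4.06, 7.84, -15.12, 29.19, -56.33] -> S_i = -4.06*(-1.93)^i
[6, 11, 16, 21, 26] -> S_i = 6 + 5*i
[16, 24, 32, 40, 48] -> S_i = 16 + 8*i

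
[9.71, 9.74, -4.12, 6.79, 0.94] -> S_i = Random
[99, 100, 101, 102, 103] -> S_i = 99 + 1*i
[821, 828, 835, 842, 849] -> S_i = 821 + 7*i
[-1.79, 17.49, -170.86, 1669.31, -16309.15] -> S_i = -1.79*(-9.77)^i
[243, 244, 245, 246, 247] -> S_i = 243 + 1*i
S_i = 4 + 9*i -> [4, 13, 22, 31, 40]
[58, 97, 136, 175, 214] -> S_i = 58 + 39*i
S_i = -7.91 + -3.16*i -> [-7.91, -11.07, -14.23, -17.39, -20.55]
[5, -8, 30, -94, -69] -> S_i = Random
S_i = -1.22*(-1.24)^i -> [-1.22, 1.51, -1.88, 2.33, -2.88]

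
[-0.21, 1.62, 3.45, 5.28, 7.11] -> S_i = -0.21 + 1.83*i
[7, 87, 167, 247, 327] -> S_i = 7 + 80*i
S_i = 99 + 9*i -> [99, 108, 117, 126, 135]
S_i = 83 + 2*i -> [83, 85, 87, 89, 91]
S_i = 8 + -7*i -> [8, 1, -6, -13, -20]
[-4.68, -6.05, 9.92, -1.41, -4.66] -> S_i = Random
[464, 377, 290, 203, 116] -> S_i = 464 + -87*i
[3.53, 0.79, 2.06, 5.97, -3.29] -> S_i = Random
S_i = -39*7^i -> [-39, -273, -1911, -13377, -93639]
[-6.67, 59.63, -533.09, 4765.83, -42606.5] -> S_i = -6.67*(-8.94)^i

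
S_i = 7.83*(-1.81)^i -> [7.83, -14.17, 25.65, -46.43, 84.04]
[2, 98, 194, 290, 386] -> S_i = 2 + 96*i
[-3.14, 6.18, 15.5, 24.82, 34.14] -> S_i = -3.14 + 9.32*i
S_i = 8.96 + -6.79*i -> [8.96, 2.17, -4.62, -11.41, -18.2]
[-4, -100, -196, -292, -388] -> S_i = -4 + -96*i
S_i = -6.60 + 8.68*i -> [-6.6, 2.08, 10.76, 19.44, 28.12]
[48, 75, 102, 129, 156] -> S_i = 48 + 27*i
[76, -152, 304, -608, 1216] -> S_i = 76*-2^i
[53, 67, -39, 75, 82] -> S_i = Random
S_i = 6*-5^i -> [6, -30, 150, -750, 3750]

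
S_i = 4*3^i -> [4, 12, 36, 108, 324]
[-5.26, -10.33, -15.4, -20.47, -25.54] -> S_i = -5.26 + -5.07*i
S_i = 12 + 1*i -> [12, 13, 14, 15, 16]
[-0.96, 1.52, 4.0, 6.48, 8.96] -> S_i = -0.96 + 2.48*i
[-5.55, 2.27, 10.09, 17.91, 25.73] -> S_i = -5.55 + 7.82*i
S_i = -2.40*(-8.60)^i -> [-2.4, 20.64, -177.5, 1526.53, -13128.2]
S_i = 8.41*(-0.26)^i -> [8.41, -2.19, 0.57, -0.15, 0.04]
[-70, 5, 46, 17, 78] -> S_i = Random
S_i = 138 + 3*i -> [138, 141, 144, 147, 150]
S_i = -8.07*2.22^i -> [-8.07, -17.92, -39.77, -88.29, -196.01]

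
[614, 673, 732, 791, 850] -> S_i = 614 + 59*i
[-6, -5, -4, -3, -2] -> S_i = -6 + 1*i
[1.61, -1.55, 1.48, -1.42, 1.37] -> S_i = 1.61*(-0.96)^i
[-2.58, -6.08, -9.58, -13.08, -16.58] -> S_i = -2.58 + -3.50*i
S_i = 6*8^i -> [6, 48, 384, 3072, 24576]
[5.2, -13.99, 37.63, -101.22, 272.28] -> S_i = 5.20*(-2.69)^i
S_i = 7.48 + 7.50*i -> [7.48, 14.98, 22.48, 29.98, 37.48]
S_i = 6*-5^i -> [6, -30, 150, -750, 3750]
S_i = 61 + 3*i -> [61, 64, 67, 70, 73]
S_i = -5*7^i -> [-5, -35, -245, -1715, -12005]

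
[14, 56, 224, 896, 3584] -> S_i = 14*4^i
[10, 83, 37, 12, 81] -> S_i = Random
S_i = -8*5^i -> [-8, -40, -200, -1000, -5000]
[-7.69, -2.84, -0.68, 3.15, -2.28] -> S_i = Random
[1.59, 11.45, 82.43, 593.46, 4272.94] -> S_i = 1.59*7.20^i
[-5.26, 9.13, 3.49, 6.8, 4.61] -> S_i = Random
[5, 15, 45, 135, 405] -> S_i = 5*3^i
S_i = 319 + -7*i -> [319, 312, 305, 298, 291]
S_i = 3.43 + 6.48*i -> [3.43, 9.91, 16.39, 22.87, 29.35]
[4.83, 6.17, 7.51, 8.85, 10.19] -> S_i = 4.83 + 1.34*i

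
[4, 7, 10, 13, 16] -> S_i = 4 + 3*i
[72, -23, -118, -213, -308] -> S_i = 72 + -95*i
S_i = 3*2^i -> [3, 6, 12, 24, 48]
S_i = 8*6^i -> [8, 48, 288, 1728, 10368]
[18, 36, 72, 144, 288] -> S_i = 18*2^i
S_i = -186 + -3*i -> [-186, -189, -192, -195, -198]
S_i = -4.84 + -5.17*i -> [-4.84, -10.01, -15.18, -20.35, -25.52]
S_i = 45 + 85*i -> [45, 130, 215, 300, 385]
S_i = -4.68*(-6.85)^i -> [-4.68, 32.06, -219.6, 1504.24, -10304.05]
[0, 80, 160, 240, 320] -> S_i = 0 + 80*i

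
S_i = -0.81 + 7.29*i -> [-0.81, 6.48, 13.77, 21.06, 28.35]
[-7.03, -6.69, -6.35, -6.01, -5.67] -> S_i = -7.03 + 0.34*i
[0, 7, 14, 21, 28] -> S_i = 0 + 7*i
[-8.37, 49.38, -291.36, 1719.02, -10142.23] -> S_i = -8.37*(-5.90)^i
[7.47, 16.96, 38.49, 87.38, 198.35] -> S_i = 7.47*2.27^i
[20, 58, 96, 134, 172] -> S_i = 20 + 38*i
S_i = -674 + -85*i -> [-674, -759, -844, -929, -1014]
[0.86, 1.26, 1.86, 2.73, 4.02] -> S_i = 0.86*1.47^i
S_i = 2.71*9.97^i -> [2.71, 27.02, 269.38, 2685.68, 26776.26]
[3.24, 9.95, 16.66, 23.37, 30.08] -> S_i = 3.24 + 6.71*i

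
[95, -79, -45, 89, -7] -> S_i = Random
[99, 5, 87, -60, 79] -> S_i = Random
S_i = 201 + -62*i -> [201, 139, 77, 15, -47]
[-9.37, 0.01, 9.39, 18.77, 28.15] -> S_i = -9.37 + 9.38*i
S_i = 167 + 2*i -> [167, 169, 171, 173, 175]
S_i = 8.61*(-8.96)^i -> [8.61, -77.15, 691.22, -6193.37, 55492.61]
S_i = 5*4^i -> [5, 20, 80, 320, 1280]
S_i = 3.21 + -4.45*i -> [3.21, -1.24, -5.69, -10.14, -14.59]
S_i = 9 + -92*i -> [9, -83, -175, -267, -359]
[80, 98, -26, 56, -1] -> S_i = Random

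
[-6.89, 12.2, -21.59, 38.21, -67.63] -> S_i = -6.89*(-1.77)^i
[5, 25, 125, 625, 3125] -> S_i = 5*5^i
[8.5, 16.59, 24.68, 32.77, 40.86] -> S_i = 8.50 + 8.09*i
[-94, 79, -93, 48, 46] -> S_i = Random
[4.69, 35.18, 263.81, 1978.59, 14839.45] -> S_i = 4.69*7.50^i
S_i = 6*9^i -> [6, 54, 486, 4374, 39366]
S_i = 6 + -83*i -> [6, -77, -160, -243, -326]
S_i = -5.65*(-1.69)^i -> [-5.65, 9.55, -16.14, 27.27, -46.09]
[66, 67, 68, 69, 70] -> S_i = 66 + 1*i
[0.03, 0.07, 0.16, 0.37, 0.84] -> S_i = 0.03*2.30^i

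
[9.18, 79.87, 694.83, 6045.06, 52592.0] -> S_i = 9.18*8.70^i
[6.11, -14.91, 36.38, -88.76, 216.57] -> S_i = 6.11*(-2.44)^i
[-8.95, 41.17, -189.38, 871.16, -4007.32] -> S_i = -8.95*(-4.60)^i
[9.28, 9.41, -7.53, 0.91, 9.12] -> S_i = Random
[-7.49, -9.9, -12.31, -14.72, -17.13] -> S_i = -7.49 + -2.41*i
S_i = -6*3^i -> [-6, -18, -54, -162, -486]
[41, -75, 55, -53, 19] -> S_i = Random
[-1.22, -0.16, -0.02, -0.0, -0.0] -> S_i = -1.22*0.13^i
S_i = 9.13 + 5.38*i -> [9.13, 14.51, 19.89, 25.27, 30.65]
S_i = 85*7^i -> [85, 595, 4165, 29155, 204085]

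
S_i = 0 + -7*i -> [0, -7, -14, -21, -28]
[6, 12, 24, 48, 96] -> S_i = 6*2^i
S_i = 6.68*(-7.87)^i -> [6.68, -52.57, 413.74, -3256.12, 25625.68]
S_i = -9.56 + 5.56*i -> [-9.56, -4.0, 1.56, 7.12, 12.68]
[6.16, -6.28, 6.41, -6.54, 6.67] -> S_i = 6.16*(-1.02)^i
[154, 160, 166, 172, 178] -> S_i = 154 + 6*i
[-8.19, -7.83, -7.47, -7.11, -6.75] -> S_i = -8.19 + 0.36*i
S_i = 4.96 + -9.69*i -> [4.96, -4.73, -14.42, -24.11, -33.8]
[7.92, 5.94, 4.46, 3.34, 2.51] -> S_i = 7.92*0.75^i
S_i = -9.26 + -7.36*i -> [-9.26, -16.62, -23.98, -31.34, -38.7]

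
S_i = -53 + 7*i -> [-53, -46, -39, -32, -25]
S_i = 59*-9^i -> [59, -531, 4779, -43011, 387099]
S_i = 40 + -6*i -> [40, 34, 28, 22, 16]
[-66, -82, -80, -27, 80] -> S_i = Random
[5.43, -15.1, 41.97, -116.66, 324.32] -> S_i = 5.43*(-2.78)^i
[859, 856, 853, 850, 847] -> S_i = 859 + -3*i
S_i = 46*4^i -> [46, 184, 736, 2944, 11776]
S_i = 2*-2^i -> [2, -4, 8, -16, 32]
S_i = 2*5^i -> [2, 10, 50, 250, 1250]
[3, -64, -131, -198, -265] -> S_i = 3 + -67*i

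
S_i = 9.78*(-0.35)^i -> [9.78, -3.42, 1.2, -0.42, 0.15]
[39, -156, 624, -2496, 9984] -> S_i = 39*-4^i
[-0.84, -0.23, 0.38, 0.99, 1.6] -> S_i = -0.84 + 0.61*i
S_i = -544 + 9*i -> [-544, -535, -526, -517, -508]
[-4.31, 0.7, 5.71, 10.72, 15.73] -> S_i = -4.31 + 5.01*i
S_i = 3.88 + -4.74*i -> [3.88, -0.86, -5.6, -10.34, -15.08]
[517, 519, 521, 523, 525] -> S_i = 517 + 2*i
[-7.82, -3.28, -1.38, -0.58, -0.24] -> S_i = -7.82*0.42^i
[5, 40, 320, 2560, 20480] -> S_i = 5*8^i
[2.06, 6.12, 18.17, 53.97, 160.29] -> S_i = 2.06*2.97^i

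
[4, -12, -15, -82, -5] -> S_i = Random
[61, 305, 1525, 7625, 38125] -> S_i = 61*5^i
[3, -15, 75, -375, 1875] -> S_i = 3*-5^i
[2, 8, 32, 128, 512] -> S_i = 2*4^i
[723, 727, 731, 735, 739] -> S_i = 723 + 4*i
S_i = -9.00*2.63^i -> [-9.0, -23.67, -62.25, -163.72, -430.59]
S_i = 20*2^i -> [20, 40, 80, 160, 320]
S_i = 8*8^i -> [8, 64, 512, 4096, 32768]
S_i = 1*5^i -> [1, 5, 25, 125, 625]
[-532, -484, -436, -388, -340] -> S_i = -532 + 48*i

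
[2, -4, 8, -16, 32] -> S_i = 2*-2^i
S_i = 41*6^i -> [41, 246, 1476, 8856, 53136]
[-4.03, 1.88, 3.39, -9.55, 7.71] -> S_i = Random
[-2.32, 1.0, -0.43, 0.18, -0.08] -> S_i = -2.32*(-0.43)^i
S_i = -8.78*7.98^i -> [-8.78, -70.06, -559.11, -4461.73, -35604.6]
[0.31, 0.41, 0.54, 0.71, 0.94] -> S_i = 0.31*1.32^i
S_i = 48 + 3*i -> [48, 51, 54, 57, 60]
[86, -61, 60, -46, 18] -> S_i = Random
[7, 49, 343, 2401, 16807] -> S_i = 7*7^i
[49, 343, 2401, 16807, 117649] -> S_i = 49*7^i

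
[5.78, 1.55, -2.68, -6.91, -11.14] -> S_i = 5.78 + -4.23*i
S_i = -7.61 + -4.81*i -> [-7.61, -12.42, -17.23, -22.04, -26.85]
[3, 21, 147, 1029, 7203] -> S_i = 3*7^i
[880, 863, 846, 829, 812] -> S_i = 880 + -17*i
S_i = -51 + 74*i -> [-51, 23, 97, 171, 245]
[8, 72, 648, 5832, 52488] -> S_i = 8*9^i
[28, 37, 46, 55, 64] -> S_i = 28 + 9*i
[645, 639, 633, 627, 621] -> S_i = 645 + -6*i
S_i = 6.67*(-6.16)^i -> [6.67, -41.09, 253.1, -1559.08, 9603.92]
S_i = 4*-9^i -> [4, -36, 324, -2916, 26244]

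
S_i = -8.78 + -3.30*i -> [-8.78, -12.08, -15.38, -18.68, -21.98]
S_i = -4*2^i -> [-4, -8, -16, -32, -64]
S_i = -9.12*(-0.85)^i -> [-9.12, 7.75, -6.59, 5.6, -4.76]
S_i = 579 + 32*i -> [579, 611, 643, 675, 707]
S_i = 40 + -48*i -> [40, -8, -56, -104, -152]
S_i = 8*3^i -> [8, 24, 72, 216, 648]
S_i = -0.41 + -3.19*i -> [-0.41, -3.6, -6.79, -9.98, -13.17]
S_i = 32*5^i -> [32, 160, 800, 4000, 20000]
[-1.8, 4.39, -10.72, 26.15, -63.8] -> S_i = -1.80*(-2.44)^i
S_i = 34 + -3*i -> [34, 31, 28, 25, 22]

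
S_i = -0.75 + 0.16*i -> [-0.75, -0.59, -0.43, -0.27, -0.11]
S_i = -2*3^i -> [-2, -6, -18, -54, -162]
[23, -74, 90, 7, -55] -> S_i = Random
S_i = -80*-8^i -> [-80, 640, -5120, 40960, -327680]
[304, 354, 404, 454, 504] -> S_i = 304 + 50*i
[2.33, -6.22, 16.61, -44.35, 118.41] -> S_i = 2.33*(-2.67)^i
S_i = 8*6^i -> [8, 48, 288, 1728, 10368]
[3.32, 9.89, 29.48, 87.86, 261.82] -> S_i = 3.32*2.98^i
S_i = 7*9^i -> [7, 63, 567, 5103, 45927]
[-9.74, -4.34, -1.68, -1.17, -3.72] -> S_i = Random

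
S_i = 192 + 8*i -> [192, 200, 208, 216, 224]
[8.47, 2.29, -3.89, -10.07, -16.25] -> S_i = 8.47 + -6.18*i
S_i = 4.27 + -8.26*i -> [4.27, -3.99, -12.25, -20.51, -28.77]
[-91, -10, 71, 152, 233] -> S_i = -91 + 81*i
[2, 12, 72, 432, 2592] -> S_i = 2*6^i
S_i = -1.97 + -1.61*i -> [-1.97, -3.58, -5.19, -6.8, -8.41]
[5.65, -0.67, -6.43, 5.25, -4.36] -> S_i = Random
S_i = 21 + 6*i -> [21, 27, 33, 39, 45]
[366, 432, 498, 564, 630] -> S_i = 366 + 66*i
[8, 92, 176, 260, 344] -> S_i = 8 + 84*i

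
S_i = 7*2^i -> [7, 14, 28, 56, 112]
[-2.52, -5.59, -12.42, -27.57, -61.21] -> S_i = -2.52*2.22^i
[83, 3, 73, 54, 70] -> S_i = Random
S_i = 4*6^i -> [4, 24, 144, 864, 5184]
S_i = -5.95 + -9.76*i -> [-5.95, -15.71, -25.47, -35.23, -44.99]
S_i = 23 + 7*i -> [23, 30, 37, 44, 51]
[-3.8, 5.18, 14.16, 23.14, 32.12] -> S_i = -3.80 + 8.98*i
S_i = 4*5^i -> [4, 20, 100, 500, 2500]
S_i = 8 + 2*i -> [8, 10, 12, 14, 16]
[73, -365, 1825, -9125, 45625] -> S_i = 73*-5^i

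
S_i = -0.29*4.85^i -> [-0.29, -1.41, -6.82, -33.08, -160.46]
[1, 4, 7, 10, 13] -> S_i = 1 + 3*i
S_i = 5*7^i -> [5, 35, 245, 1715, 12005]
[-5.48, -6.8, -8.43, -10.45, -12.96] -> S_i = -5.48*1.24^i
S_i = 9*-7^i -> [9, -63, 441, -3087, 21609]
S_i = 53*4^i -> [53, 212, 848, 3392, 13568]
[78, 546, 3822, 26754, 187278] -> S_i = 78*7^i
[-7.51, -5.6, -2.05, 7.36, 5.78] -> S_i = Random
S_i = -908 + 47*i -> [-908, -861, -814, -767, -720]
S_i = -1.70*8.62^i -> [-1.7, -14.65, -126.32, -1088.86, -9385.94]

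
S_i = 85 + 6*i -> [85, 91, 97, 103, 109]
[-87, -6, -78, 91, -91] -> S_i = Random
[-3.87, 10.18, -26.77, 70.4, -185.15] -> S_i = -3.87*(-2.63)^i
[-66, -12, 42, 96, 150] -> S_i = -66 + 54*i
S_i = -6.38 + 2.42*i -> [-6.38, -3.96, -1.54, 0.88, 3.3]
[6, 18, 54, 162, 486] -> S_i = 6*3^i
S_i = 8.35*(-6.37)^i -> [8.35, -53.19, 338.82, -2158.27, 13748.15]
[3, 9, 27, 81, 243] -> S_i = 3*3^i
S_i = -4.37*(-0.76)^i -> [-4.37, 3.32, -2.52, 1.92, -1.46]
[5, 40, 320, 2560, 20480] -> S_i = 5*8^i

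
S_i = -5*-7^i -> [-5, 35, -245, 1715, -12005]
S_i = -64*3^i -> [-64, -192, -576, -1728, -5184]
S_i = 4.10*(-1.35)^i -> [4.1, -5.54, 7.47, -10.09, 13.62]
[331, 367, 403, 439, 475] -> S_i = 331 + 36*i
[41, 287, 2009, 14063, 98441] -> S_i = 41*7^i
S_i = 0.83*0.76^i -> [0.83, 0.63, 0.48, 0.36, 0.28]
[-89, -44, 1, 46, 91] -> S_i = -89 + 45*i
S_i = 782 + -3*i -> [782, 779, 776, 773, 770]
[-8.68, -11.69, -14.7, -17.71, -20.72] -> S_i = -8.68 + -3.01*i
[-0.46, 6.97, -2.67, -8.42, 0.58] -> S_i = Random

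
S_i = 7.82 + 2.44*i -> [7.82, 10.26, 12.7, 15.14, 17.58]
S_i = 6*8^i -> [6, 48, 384, 3072, 24576]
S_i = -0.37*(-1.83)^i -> [-0.37, 0.68, -1.24, 2.27, -4.15]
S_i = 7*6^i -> [7, 42, 252, 1512, 9072]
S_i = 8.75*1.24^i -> [8.75, 10.85, 13.45, 16.68, 20.69]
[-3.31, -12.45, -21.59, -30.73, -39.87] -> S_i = -3.31 + -9.14*i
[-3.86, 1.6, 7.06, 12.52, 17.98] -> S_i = -3.86 + 5.46*i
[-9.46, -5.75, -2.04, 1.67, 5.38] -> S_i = -9.46 + 3.71*i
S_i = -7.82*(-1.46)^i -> [-7.82, 11.42, -16.67, 24.34, -35.53]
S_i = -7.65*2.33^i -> [-7.65, -17.82, -41.53, -96.77, -225.47]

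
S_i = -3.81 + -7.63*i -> [-3.81, -11.44, -19.07, -26.7, -34.33]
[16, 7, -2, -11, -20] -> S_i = 16 + -9*i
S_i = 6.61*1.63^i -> [6.61, 10.77, 17.56, 28.63, 46.66]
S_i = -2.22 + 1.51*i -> [-2.22, -0.71, 0.8, 2.31, 3.82]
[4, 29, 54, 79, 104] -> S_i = 4 + 25*i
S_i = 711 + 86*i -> [711, 797, 883, 969, 1055]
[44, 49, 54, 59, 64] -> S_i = 44 + 5*i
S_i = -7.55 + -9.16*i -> [-7.55, -16.71, -25.87, -35.03, -44.19]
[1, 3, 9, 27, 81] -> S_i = 1*3^i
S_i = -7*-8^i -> [-7, 56, -448, 3584, -28672]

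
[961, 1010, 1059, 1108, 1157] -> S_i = 961 + 49*i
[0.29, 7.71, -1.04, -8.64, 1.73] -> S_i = Random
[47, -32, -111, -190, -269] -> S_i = 47 + -79*i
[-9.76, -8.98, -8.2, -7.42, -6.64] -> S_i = -9.76 + 0.78*i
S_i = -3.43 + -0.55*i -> [-3.43, -3.98, -4.53, -5.08, -5.63]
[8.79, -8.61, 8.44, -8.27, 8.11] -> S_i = 8.79*(-0.98)^i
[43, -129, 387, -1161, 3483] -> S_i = 43*-3^i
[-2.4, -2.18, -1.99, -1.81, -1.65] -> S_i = -2.40*0.91^i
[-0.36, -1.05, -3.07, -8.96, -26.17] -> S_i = -0.36*2.92^i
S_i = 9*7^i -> [9, 63, 441, 3087, 21609]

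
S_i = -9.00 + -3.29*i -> [-9.0, -12.29, -15.58, -18.87, -22.16]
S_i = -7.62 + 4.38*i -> [-7.62, -3.24, 1.14, 5.52, 9.9]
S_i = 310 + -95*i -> [310, 215, 120, 25, -70]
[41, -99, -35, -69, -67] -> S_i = Random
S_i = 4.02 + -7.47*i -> [4.02, -3.45, -10.92, -18.39, -25.86]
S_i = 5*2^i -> [5, 10, 20, 40, 80]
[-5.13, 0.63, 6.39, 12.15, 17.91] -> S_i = -5.13 + 5.76*i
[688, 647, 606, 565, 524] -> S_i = 688 + -41*i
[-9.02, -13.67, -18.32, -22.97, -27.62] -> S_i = -9.02 + -4.65*i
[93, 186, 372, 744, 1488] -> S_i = 93*2^i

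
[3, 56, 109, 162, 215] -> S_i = 3 + 53*i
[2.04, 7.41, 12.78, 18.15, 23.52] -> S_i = 2.04 + 5.37*i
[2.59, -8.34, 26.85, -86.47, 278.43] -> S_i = 2.59*(-3.22)^i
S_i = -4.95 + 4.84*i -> [-4.95, -0.11, 4.73, 9.57, 14.41]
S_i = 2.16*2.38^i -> [2.16, 5.14, 12.24, 29.12, 69.3]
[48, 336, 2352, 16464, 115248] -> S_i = 48*7^i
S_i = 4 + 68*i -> [4, 72, 140, 208, 276]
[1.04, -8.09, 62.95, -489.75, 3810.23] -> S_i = 1.04*(-7.78)^i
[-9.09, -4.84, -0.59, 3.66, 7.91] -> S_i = -9.09 + 4.25*i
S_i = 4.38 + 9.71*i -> [4.38, 14.09, 23.8, 33.51, 43.22]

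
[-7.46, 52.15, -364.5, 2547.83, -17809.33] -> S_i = -7.46*(-6.99)^i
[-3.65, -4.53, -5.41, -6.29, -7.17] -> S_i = -3.65 + -0.88*i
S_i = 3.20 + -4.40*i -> [3.2, -1.2, -5.6, -10.0, -14.4]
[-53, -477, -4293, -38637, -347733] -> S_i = -53*9^i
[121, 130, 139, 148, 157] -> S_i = 121 + 9*i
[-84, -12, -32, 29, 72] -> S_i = Random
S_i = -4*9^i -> [-4, -36, -324, -2916, -26244]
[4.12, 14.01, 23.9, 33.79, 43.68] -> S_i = 4.12 + 9.89*i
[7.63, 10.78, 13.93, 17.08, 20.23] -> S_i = 7.63 + 3.15*i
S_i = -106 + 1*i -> [-106, -105, -104, -103, -102]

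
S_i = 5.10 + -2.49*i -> [5.1, 2.61, 0.12, -2.37, -4.86]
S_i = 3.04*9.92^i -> [3.04, 30.16, 299.16, 2967.62, 29438.81]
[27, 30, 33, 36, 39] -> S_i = 27 + 3*i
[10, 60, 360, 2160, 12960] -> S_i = 10*6^i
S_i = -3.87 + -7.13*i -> [-3.87, -11.0, -18.13, -25.26, -32.39]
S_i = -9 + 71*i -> [-9, 62, 133, 204, 275]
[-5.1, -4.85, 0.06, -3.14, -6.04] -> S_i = Random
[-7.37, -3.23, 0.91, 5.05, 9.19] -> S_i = -7.37 + 4.14*i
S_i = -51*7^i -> [-51, -357, -2499, -17493, -122451]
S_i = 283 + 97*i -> [283, 380, 477, 574, 671]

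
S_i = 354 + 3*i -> [354, 357, 360, 363, 366]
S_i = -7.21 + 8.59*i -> [-7.21, 1.38, 9.97, 18.56, 27.15]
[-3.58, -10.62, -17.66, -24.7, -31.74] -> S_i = -3.58 + -7.04*i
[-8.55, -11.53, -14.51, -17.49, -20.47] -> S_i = -8.55 + -2.98*i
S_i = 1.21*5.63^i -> [1.21, 6.81, 38.35, 215.93, 1215.68]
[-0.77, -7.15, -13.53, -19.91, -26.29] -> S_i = -0.77 + -6.38*i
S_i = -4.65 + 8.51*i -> [-4.65, 3.86, 12.37, 20.88, 29.39]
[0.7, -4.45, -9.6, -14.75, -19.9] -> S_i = 0.70 + -5.15*i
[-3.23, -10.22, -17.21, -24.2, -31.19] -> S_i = -3.23 + -6.99*i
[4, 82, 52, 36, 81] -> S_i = Random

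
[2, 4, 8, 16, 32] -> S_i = 2*2^i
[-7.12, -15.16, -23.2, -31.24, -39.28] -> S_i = -7.12 + -8.04*i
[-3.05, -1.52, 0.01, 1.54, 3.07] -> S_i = -3.05 + 1.53*i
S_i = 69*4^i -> [69, 276, 1104, 4416, 17664]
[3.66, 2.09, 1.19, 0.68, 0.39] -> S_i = 3.66*0.57^i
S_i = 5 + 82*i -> [5, 87, 169, 251, 333]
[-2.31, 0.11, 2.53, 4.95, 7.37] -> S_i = -2.31 + 2.42*i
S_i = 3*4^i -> [3, 12, 48, 192, 768]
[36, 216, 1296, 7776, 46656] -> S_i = 36*6^i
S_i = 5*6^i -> [5, 30, 180, 1080, 6480]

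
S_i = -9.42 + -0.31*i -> [-9.42, -9.73, -10.04, -10.35, -10.66]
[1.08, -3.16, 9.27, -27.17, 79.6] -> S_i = 1.08*(-2.93)^i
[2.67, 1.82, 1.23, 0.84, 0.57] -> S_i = 2.67*0.68^i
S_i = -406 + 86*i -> [-406, -320, -234, -148, -62]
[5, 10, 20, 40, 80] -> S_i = 5*2^i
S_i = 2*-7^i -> [2, -14, 98, -686, 4802]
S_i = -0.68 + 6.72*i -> [-0.68, 6.04, 12.76, 19.48, 26.2]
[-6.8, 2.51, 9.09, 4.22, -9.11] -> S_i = Random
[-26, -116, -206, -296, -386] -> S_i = -26 + -90*i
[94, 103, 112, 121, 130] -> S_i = 94 + 9*i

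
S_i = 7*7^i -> [7, 49, 343, 2401, 16807]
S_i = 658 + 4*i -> [658, 662, 666, 670, 674]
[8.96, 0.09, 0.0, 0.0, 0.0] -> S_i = 8.96*0.01^i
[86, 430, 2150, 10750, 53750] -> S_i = 86*5^i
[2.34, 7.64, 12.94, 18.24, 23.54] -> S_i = 2.34 + 5.30*i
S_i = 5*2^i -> [5, 10, 20, 40, 80]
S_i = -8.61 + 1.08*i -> [-8.61, -7.53, -6.45, -5.37, -4.29]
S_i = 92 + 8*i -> [92, 100, 108, 116, 124]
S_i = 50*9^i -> [50, 450, 4050, 36450, 328050]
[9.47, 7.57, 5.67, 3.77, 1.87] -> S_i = 9.47 + -1.90*i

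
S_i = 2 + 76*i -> [2, 78, 154, 230, 306]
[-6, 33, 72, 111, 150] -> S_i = -6 + 39*i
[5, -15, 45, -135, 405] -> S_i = 5*-3^i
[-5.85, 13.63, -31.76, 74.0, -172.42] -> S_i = -5.85*(-2.33)^i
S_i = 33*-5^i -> [33, -165, 825, -4125, 20625]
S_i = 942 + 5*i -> [942, 947, 952, 957, 962]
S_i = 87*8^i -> [87, 696, 5568, 44544, 356352]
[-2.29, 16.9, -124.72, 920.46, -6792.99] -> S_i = -2.29*(-7.38)^i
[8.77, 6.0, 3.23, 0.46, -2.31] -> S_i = 8.77 + -2.77*i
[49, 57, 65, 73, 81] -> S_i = 49 + 8*i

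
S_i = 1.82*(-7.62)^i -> [1.82, -13.87, 105.68, -805.26, 6136.08]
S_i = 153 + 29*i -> [153, 182, 211, 240, 269]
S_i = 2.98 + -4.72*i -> [2.98, -1.74, -6.46, -11.18, -15.9]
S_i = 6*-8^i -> [6, -48, 384, -3072, 24576]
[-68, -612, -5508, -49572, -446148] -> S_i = -68*9^i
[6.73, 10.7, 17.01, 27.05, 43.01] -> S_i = 6.73*1.59^i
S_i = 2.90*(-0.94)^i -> [2.9, -2.73, 2.56, -2.41, 2.26]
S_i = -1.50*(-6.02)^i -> [-1.5, 9.03, -54.36, 327.25, -1970.05]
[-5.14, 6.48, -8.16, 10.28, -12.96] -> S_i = -5.14*(-1.26)^i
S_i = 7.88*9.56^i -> [7.88, 75.33, 720.18, 6884.94, 65819.99]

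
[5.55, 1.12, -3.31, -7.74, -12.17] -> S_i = 5.55 + -4.43*i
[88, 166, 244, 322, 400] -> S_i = 88 + 78*i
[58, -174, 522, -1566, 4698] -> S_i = 58*-3^i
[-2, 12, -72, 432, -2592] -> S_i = -2*-6^i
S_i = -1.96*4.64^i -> [-1.96, -9.09, -42.2, -195.8, -908.51]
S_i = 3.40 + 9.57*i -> [3.4, 12.97, 22.54, 32.11, 41.68]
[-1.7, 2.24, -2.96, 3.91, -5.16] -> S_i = -1.70*(-1.32)^i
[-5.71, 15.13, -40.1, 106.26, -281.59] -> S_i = -5.71*(-2.65)^i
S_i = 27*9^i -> [27, 243, 2187, 19683, 177147]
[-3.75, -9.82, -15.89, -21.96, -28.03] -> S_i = -3.75 + -6.07*i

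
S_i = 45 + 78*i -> [45, 123, 201, 279, 357]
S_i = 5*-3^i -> [5, -15, 45, -135, 405]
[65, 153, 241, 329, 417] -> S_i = 65 + 88*i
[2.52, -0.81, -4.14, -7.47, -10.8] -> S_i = 2.52 + -3.33*i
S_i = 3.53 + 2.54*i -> [3.53, 6.07, 8.61, 11.15, 13.69]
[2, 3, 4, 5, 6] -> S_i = 2 + 1*i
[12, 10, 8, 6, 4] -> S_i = 12 + -2*i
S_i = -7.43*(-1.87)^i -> [-7.43, 13.89, -25.98, 48.59, -90.86]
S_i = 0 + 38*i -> [0, 38, 76, 114, 152]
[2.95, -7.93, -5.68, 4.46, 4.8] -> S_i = Random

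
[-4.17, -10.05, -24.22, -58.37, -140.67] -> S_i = -4.17*2.41^i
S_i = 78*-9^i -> [78, -702, 6318, -56862, 511758]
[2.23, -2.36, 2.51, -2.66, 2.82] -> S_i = 2.23*(-1.06)^i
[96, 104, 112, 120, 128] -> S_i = 96 + 8*i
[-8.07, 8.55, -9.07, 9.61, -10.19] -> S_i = -8.07*(-1.06)^i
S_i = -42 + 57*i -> [-42, 15, 72, 129, 186]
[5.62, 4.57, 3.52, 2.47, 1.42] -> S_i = 5.62 + -1.05*i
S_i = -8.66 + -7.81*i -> [-8.66, -16.47, -24.28, -32.09, -39.9]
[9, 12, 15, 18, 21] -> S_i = 9 + 3*i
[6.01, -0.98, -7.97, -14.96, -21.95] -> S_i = 6.01 + -6.99*i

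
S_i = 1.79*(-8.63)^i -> [1.79, -15.45, 133.31, -1150.5, 9928.79]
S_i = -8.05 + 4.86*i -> [-8.05, -3.19, 1.67, 6.53, 11.39]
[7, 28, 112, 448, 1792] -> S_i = 7*4^i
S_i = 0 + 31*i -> [0, 31, 62, 93, 124]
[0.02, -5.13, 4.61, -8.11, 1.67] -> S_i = Random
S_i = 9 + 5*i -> [9, 14, 19, 24, 29]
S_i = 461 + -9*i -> [461, 452, 443, 434, 425]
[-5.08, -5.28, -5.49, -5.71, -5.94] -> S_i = -5.08*1.04^i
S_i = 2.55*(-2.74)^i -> [2.55, -6.99, 19.14, -52.46, 143.73]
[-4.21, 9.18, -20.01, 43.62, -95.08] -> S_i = -4.21*(-2.18)^i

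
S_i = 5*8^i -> [5, 40, 320, 2560, 20480]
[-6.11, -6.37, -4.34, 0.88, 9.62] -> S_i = Random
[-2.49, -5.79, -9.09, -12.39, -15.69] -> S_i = -2.49 + -3.30*i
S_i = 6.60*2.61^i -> [6.6, 17.23, 44.96, 117.35, 306.27]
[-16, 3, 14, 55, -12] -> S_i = Random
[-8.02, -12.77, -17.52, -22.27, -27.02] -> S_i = -8.02 + -4.75*i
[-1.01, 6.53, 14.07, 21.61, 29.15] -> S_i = -1.01 + 7.54*i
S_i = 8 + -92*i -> [8, -84, -176, -268, -360]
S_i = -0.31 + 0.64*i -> [-0.31, 0.33, 0.97, 1.61, 2.25]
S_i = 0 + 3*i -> [0, 3, 6, 9, 12]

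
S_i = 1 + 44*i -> [1, 45, 89, 133, 177]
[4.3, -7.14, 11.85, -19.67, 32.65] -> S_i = 4.30*(-1.66)^i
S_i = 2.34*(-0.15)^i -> [2.34, -0.35, 0.05, -0.01, 0.0]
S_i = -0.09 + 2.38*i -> [-0.09, 2.29, 4.67, 7.05, 9.43]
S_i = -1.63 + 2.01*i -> [-1.63, 0.38, 2.39, 4.4, 6.41]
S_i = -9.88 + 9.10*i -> [-9.88, -0.78, 8.32, 17.42, 26.52]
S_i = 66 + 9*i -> [66, 75, 84, 93, 102]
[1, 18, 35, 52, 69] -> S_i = 1 + 17*i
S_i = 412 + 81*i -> [412, 493, 574, 655, 736]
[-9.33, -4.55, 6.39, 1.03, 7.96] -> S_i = Random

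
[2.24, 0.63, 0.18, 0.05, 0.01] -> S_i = 2.24*0.28^i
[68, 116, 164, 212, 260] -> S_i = 68 + 48*i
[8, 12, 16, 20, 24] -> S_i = 8 + 4*i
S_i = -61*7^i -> [-61, -427, -2989, -20923, -146461]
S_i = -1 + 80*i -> [-1, 79, 159, 239, 319]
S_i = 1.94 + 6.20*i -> [1.94, 8.14, 14.34, 20.54, 26.74]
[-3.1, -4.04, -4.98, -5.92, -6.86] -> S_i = -3.10 + -0.94*i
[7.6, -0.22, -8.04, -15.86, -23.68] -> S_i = 7.60 + -7.82*i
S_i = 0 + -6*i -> [0, -6, -12, -18, -24]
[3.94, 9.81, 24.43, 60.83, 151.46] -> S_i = 3.94*2.49^i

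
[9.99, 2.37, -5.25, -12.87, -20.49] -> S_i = 9.99 + -7.62*i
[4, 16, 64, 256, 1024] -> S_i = 4*4^i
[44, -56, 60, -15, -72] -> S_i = Random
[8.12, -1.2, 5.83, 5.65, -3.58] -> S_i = Random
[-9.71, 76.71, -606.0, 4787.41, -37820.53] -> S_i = -9.71*(-7.90)^i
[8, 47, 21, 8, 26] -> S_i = Random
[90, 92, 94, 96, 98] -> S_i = 90 + 2*i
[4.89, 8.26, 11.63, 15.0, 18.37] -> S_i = 4.89 + 3.37*i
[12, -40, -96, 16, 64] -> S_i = Random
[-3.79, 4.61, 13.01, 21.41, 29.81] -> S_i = -3.79 + 8.40*i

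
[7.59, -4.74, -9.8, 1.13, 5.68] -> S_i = Random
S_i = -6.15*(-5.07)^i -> [-6.15, 31.18, -158.09, 801.49, -4063.56]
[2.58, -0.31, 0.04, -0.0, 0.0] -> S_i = 2.58*(-0.12)^i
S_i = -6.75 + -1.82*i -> [-6.75, -8.57, -10.39, -12.21, -14.03]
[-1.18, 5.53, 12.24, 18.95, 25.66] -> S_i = -1.18 + 6.71*i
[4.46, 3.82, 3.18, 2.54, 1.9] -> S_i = 4.46 + -0.64*i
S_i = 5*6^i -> [5, 30, 180, 1080, 6480]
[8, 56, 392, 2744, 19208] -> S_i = 8*7^i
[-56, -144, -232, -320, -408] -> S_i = -56 + -88*i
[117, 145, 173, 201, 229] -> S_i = 117 + 28*i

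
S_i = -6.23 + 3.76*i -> [-6.23, -2.47, 1.29, 5.05, 8.81]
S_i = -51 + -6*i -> [-51, -57, -63, -69, -75]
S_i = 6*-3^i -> [6, -18, 54, -162, 486]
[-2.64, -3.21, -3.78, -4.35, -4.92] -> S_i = -2.64 + -0.57*i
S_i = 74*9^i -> [74, 666, 5994, 53946, 485514]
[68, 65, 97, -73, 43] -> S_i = Random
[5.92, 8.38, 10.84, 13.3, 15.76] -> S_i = 5.92 + 2.46*i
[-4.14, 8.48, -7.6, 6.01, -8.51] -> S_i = Random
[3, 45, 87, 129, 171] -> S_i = 3 + 42*i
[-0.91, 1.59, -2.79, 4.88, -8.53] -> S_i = -0.91*(-1.75)^i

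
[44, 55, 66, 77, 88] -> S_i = 44 + 11*i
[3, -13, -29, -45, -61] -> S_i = 3 + -16*i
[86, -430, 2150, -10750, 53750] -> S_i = 86*-5^i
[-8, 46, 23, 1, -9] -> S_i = Random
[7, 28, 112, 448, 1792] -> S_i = 7*4^i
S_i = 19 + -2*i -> [19, 17, 15, 13, 11]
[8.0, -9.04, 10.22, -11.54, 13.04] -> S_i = 8.00*(-1.13)^i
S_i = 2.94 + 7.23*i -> [2.94, 10.17, 17.4, 24.63, 31.86]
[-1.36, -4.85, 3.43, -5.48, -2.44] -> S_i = Random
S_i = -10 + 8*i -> [-10, -2, 6, 14, 22]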